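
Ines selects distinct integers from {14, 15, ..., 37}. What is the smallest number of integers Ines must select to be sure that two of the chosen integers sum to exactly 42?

18

A set avoiding the sum 42 can contain at most one of each pair {x, 42−x}, plus the 10 elements whose complement lies outside the range or equal to its own complement.
The integers 21, …, 37 (17 of them) are such a set: any two sum to at least 21+22 = 43 > 42.
Pigeonhole: any 18th integer completes one of the 7 pairs, so 18 choices force a sum of 42.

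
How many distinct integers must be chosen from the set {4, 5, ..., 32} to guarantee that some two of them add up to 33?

Group the elements by complementary pair {x, 33−x}: {4,29}, {5,28}, {6,27}, …, giving 13 two-element pairs and 3 integers whose partner 33−x falls outside [4,32].
Pigeonhole: treating each of those 16 groups as a pigeonhole, one can pick one integer per group — 16 integers — with no two summing to 33.
The 17th integer lands in an occupied pair, forcing a sum of 33.

17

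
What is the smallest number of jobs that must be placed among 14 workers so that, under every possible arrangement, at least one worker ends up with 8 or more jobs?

99

With 98 jobs one could put exactly 7 in each of the 14 workers, and no worker would reach 8.
One more job must land in a worker that already has 7, giving it 8.
So 14 × 7 + 1 = 99 jobs are required.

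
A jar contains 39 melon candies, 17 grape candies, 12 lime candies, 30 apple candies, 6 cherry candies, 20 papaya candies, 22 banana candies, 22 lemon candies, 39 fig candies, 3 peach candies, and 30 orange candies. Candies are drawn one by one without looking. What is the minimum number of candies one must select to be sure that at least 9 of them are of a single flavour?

82

Pigeonhole: put each drawn candy into a box by flavour. The largest draw with every box below 9 takes min(count, 8) from each flavour; flavours with fewer than 8 contribute all they have.
Σ min(cᵢ, 8) = 8 + 8 + 8 + 8 + 6 + 8 + 8 + 8 + 8 + 3 + 8 = 81.
Draw number 81 + 1 = 82 must push one box to 9.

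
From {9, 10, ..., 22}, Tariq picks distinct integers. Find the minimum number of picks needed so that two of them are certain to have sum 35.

10

Group the elements by complementary pair {x, 35−x}: {13,22}, {14,21}, {15,20}, …, giving 5 two-element pairs and 4 integers whose partner 35−x falls outside [9,22].
Treating each of those 9 groups as a pigeonhole, one can pick one integer per group — 9 integers — with no two summing to 35.
The 10th integer lands in an occupied pair, forcing a sum of 35.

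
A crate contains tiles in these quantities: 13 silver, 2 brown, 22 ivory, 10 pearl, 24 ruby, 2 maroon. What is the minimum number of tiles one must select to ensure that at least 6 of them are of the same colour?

Pigeonhole: the 6 colours are the holes; the tiles drawn are the pigeons.
To avoid 6 of any one colour, the worst case takes at most 5 of each colour, or every tile of a colour that has fewer than 5.
That gives 5 + 2 + 5 + 5 + 5 + 2 = 24 tiles with no colour reaching 6.
The next tile forces some colour to 6, so 24 + 1 = 25.

25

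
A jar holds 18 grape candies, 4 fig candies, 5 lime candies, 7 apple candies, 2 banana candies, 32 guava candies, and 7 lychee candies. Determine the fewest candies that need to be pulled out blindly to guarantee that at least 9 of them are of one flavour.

Put each drawn candy into a box by flavour. The largest draw with every box below 9 takes min(count, 8) from each flavour; flavours with fewer than 8 contribute all they have.
Σ min(cᵢ, 8) = 8 + 4 + 5 + 7 + 2 + 8 + 7 = 41.
Draw number 41 + 1 = 42 must push one box to 9.

42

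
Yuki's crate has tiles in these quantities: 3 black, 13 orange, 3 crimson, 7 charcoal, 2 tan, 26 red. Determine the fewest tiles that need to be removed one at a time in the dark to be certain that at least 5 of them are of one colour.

The 6 colours are the holes; the tiles drawn are the pigeons.
To avoid 5 of any one colour, the worst case takes at most 4 of each colour, or every tile of a colour that has fewer than 4.
That gives 3 + 4 + 3 + 4 + 2 + 4 = 20 tiles with no colour reaching 5.
The next tile forces some colour to 5, so 20 + 1 = 21.

21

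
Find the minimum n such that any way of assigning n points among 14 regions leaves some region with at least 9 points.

With 112 points one could put exactly 8 in each of the 14 regions, and no region would reach 9.
One more point must land in a region that already has 8, giving it 9.
So 14 × 8 + 1 = 113 points are required.

113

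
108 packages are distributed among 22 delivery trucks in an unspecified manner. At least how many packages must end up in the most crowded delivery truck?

5

By the pigeonhole principle, the 22 delivery trucks are the holes and the 108 packages are the pigeons.
If every delivery truck held at most 4 packages, the total would be at most 22 × 4 = 88, which is less than 108.
So some delivery truck holds at least ⌈108/22⌉ = 5 packages.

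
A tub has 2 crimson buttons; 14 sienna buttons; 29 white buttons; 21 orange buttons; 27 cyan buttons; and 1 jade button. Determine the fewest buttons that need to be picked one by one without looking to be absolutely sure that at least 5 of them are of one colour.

By pigeonhole, the 6 colours are the holes; the buttons drawn are the pigeons.
To avoid 5 of any one colour, the worst case takes at most 4 of each colour, or every button of a colour that has fewer than 4.
That gives 2 + 4 + 4 + 4 + 4 + 1 = 19 buttons with no colour reaching 5.
The next button forces some colour to 5, so 19 + 1 = 20.

20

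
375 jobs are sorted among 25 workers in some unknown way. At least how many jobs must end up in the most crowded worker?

15

The 25 workers are the holes and the 375 jobs are the pigeons.
If every worker held at most 14 jobs, the total would be at most 25 × 14 = 350, which is less than 375.
So some worker holds at least ⌈375/25⌉ = 15 jobs.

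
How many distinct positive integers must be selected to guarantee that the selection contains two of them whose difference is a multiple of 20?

Integers whose pairwise differences are multiples of 20 are exactly those sharing a remainder mod 20. The 20 residue classes mod 20 are the pigeonholes.
With 20 integers one could put 1 in each residue class and have no class reach 2.
The 21st integer pushes some class to 2, so 20·1 + 1 = 21.

21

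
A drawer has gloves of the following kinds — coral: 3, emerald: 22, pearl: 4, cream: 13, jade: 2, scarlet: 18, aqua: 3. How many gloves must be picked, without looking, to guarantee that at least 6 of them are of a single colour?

28

An adversary could hand out at most 5 gloves per colour (4 colours run out sooner): 3 + 5 + 4 + 5 + 2 + 5 + 3 = 27 gloves and still no colour has 6.
By pigeonhole, one more glove lands in a colour already at 5, so 28 draws are enough and 27 are not.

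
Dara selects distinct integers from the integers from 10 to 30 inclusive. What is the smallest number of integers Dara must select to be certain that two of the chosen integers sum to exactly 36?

14

Group the elements by complementary pair {x, 36−x}: {10,26}, {11,25}, {12,24}, …, giving 8 two-element pairs, the single value 18 (it cannot pair with itself since the integers are distinct), and 4 integers whose partner 36−x falls outside [10,30].
Treating each of those 13 groups as a pigeonhole, one can pick one integer per group — 13 integers — with no two summing to 36.
The 14th integer lands in an occupied pair, forcing a sum of 36.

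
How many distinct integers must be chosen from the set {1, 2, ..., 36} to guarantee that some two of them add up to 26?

25

A set avoiding the sum 26 can contain at most one of each pair {x, 26−x}, plus the 12 elements whose complement lies outside the range or equal to its own complement.
The integers 13, …, 36 (24 of them) are such a set: any two sum to at least 13+14 = 27 > 26.
Any 25th integer completes one of the 12 pairs, so 25 choices force a sum of 26.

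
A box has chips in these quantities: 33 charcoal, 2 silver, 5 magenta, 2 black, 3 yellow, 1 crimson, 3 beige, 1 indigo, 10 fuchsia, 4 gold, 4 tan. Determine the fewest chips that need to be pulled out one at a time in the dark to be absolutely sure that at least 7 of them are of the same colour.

Put each drawn chip into a box by colour. The largest draw with every box below 7 takes min(count, 6) from each colour; colours with fewer than 6 contribute all they have.
Σ min(cᵢ, 6) = 6 + 2 + 5 + 2 + 3 + 1 + 3 + 1 + 6 + 4 + 4 = 37.
Draw number 37 + 1 = 38 must push one box to 7.

38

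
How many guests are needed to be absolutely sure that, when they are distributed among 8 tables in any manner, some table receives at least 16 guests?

121

With 120 guests one could put exactly 15 in each of the 8 tables, and no table would reach 16.
By pigeonhole, one more guest must land in a table that already has 15, giving it 16.
So 8 × 15 + 1 = 121 guests are required.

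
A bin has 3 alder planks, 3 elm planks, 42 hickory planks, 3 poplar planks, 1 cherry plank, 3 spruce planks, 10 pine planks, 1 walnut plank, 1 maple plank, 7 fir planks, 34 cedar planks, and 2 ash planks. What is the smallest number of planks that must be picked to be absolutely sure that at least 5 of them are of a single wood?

An adversary could hand out at most 4 planks per wood (8 woods run out sooner): 3 + 3 + 4 + 3 + 1 + 3 + 4 + 1 + 1 + 4 + 4 + 2 = 33 planks and still no wood has 5.
By pigeonhole, one more plank lands in a wood already at 4, so 34 draws are enough and 33 are not.

34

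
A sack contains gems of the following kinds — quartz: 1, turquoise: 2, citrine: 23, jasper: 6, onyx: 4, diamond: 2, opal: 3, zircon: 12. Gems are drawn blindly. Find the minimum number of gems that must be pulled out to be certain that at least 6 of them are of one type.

28

By the pigeonhole principle, the 8 types are the holes; the gems drawn are the pigeons.
To avoid 6 of any one type, the worst case takes at most 5 of each type, or every gem of a type that has fewer than 5.
That gives 1 + 2 + 5 + 5 + 4 + 2 + 3 + 5 = 27 gems with no type reaching 6.
The next gem forces some type to 6, so 27 + 1 = 28.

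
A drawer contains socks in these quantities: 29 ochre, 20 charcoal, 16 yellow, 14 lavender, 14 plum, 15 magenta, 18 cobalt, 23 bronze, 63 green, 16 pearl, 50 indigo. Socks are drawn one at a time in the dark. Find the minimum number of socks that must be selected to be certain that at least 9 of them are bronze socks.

In the worst case for collecting bronze socks, every non-bronze sock comes out first.
There are 29 + 20 + 16 + 14 + 14 + 15 + 18 + 63 + 16 + 50 = 255 non-bronze socks altogether.
After those, each further sock must be bronze, so 255 + 9 = 264 draws guarantee 9 bronze socks.

264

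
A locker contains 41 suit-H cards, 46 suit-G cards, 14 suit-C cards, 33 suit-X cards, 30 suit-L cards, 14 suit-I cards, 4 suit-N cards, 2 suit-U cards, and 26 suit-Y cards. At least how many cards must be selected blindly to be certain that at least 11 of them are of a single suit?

77

Pigeonhole: put each drawn card into a box by suit. The largest draw with every box below 11 takes min(count, 10) from each suit; suits with fewer than 10 contribute all they have.
Σ min(cᵢ, 10) = 10 + 10 + 10 + 10 + 10 + 10 + 4 + 2 + 10 = 76.
Draw number 76 + 1 = 77 must push one box to 11.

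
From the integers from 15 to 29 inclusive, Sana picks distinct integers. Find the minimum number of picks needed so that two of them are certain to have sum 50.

Two chosen integers sum to 50 exactly when both halves of some pair {x, 50−x} with 21 ≤ x ≤ 50−x ≤ 29 are chosen — 4 such pairs.
The remaining 7 elements (those with no distinct partner in range) can never complete a 50-sum, so the worst case takes all of them and one from each pair: 7 + 4 = 11.
By pigeonhole, the 12th integer has to be the second member of some pair, so 11 + 1 = 12.

12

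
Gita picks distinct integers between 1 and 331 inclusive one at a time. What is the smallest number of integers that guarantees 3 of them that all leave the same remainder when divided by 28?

57

The 28 residue classes mod 28 are the pigeonholes.
With 56 integers one could put 2 in each residue class and have no class reach 3.
The 57th integer pushes some class to 3, so 28·2 + 1 = 57.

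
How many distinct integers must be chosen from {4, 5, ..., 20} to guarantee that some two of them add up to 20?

Two chosen integers sum to 20 exactly when both halves of some pair {x, 20−x} with 4 ≤ x ≤ 20−x ≤ 16 are chosen — 6 such pairs.
The remaining 5 elements (those with no distinct partner in range) can never complete a 20-sum, so the worst case takes all of them and one from each pair: 5 + 6 = 11.
The 12th integer has to be the second member of some pair, so 11 + 1 = 12.

12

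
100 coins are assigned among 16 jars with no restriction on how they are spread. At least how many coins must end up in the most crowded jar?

7

The 16 jars are the holes and the 100 coins are the pigeons.
If every jar held at most 6 coins, the total would be at most 16 × 6 = 96, which is less than 100.
So some jar holds at least ⌈100/16⌉ = 7 coins.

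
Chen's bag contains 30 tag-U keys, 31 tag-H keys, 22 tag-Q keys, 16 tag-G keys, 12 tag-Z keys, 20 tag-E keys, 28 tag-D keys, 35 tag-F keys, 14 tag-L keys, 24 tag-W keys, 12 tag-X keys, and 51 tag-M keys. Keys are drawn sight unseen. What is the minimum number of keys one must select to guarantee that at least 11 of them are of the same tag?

By the pigeonhole principle, put each drawn key into a box by tag. The largest draw with every box below 11 takes min(count, 10) from each tag.
Σ min(cᵢ, 10) = 10 + 10 + 10 + 10 + 10 + 10 + 10 + 10 + 10 + 10 + 10 + 10 = 120.
Draw number 120 + 1 = 121 must push one box to 11.

121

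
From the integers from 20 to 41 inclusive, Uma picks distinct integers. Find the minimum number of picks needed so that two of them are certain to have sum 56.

15

A set avoiding the sum 56 can contain at most one of each pair {x, 56−x}, plus the 6 elements whose complement lies outside the range or equal to its own complement.
The integers 28, …, 41 (14 of them) are such a set: any two sum to at least 28+29 = 57 > 56.
Any 15th integer completes one of the 8 pairs, so 15 choices force a sum of 56.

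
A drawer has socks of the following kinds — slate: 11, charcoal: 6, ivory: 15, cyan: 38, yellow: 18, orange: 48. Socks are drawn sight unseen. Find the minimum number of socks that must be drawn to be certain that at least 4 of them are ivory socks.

125

In the worst case for collecting ivory socks, every non-ivory sock comes out first.
There are 11 + 6 + 38 + 18 + 48 = 121 non-ivory socks altogether.
After those, each further sock must be ivory, so 121 + 4 = 125 draws guarantee 4 ivory socks.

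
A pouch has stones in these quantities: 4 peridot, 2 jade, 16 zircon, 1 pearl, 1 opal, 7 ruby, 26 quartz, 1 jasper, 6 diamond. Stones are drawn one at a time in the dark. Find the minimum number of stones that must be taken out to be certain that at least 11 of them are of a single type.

43

By pigeonhole, the 9 types are the holes; the stones drawn are the pigeons.
To avoid 11 of any one type, the worst case takes at most 10 of each type, or every stone of a type that has fewer than 10.
That gives 4 + 2 + 10 + 1 + 1 + 7 + 10 + 1 + 6 = 42 stones with no type reaching 11.
The next stone forces some type to 11, so 42 + 1 = 43.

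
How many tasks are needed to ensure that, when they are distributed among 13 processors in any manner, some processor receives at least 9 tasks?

With 104 tasks one could put exactly 8 in each of the 13 processors, and no processor would reach 9.
By the pigeonhole principle, one more task must land in a processor that already has 8, giving it 9.
So 13 × 8 + 1 = 105 tasks are required.

105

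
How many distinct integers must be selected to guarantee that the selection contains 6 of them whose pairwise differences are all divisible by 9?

46

Integers whose pairwise differences are multiples of 9 are exactly those sharing a remainder mod 9. The 9 residue classes mod 9 are the pigeonholes.
With 45 integers one could put 5 in each residue class and have no class reach 6.
The 46th integer pushes some class to 6, so 9·5 + 1 = 46.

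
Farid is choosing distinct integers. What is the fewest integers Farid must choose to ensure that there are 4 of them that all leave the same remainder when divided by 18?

By pigeonhole, the 18 residue classes mod 18 are the pigeonholes.
With 54 integers one could put 3 in each residue class and have no class reach 4.
The 55th integer pushes some class to 4, so 18·3 + 1 = 55.

55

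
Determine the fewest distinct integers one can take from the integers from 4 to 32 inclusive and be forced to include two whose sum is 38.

Two chosen integers sum to 38 exactly when both halves of some pair {x, 38−x} with 6 ≤ x ≤ 38−x ≤ 32 are chosen — 13 such pairs.
The remaining 3 elements (those with no distinct partner in range) can never complete a 38-sum, so the worst case takes all of them and one from each pair: 3 + 13 = 16.
The 17th integer has to be the second member of some pair, so 16 + 1 = 17.

17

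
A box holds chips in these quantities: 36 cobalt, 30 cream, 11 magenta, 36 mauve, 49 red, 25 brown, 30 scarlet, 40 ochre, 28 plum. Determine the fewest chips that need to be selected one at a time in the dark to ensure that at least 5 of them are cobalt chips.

254

In the worst case for collecting cobalt chips, every non-cobalt chip comes out first.
There are 30 + 11 + 36 + 49 + 25 + 30 + 40 + 28 = 249 non-cobalt chips altogether.
After those, each further chip must be cobalt, so 249 + 5 = 254 draws guarantee 5 cobalt chips.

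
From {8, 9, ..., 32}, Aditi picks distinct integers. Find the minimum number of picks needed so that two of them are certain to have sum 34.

Two chosen integers sum to 34 exactly when both halves of some pair {x, 34−x} with 8 ≤ x ≤ 34−x ≤ 26 are chosen — 9 such pairs.
The remaining 7 elements (those with no distinct partner in range) can never complete a 34-sum, so the worst case takes all of them and one from each pair: 7 + 9 = 16.
Pigeonhole: the 17th integer has to be the second member of some pair, so 16 + 1 = 17.

17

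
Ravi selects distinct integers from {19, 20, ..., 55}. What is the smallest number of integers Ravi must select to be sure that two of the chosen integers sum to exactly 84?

25

Two chosen integers sum to 84 exactly when both halves of some pair {x, 84−x} with 29 ≤ x ≤ 84−x ≤ 55 are chosen — 13 such pairs.
The remaining 11 elements (those with no distinct partner in range) can never complete a 84-sum, so the worst case takes all of them and one from each pair: 11 + 13 = 24.
Pigeonhole: the 25th integer has to be the second member of some pair, so 24 + 1 = 25.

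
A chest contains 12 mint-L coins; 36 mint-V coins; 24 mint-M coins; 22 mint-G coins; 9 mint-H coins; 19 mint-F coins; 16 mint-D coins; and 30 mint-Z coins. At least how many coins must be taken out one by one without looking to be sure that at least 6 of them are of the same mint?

Pigeonhole: the 8 mints are the holes; the coins drawn are the pigeons.
To avoid 6 of any one mint, the worst case takes at most 5 of each mint.
That gives 5 + 5 + 5 + 5 + 5 + 5 + 5 + 5 = 40 coins with no mint reaching 6.
The next coin forces some mint to 6, so 40 + 1 = 41.

41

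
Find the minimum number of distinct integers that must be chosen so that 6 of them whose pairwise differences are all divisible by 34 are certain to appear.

Integers whose pairwise differences are multiples of 34 are exactly those sharing a remainder mod 34. The 34 residue classes mod 34 are the pigeonholes.
With 170 integers one could put 5 in each residue class and have no class reach 6.
The 171st integer pushes some class to 6, so 34·5 + 1 = 171.

171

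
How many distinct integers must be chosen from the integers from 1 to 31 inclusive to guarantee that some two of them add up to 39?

20

Two chosen integers sum to 39 exactly when both halves of some pair {x, 39−x} with 8 ≤ x ≤ 39−x ≤ 31 are chosen — 12 such pairs.
The remaining 7 elements (those with no distinct partner in range) can never complete a 39-sum, so the worst case takes all of them and one from each pair: 7 + 12 = 19.
Pigeonhole: the 20th integer has to be the second member of some pair, so 19 + 1 = 20.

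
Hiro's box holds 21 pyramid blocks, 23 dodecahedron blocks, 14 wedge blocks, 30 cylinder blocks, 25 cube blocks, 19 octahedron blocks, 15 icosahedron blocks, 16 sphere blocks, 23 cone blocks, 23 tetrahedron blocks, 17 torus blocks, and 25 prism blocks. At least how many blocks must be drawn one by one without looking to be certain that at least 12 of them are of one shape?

Pigeonhole: the 12 shapes are the holes; the blocks drawn are the pigeons.
To avoid 12 of any one shape, the worst case takes at most 11 of each shape.
That gives 11 + 11 + 11 + 11 + 11 + 11 + 11 + 11 + 11 + 11 + 11 + 11 = 132 blocks with no shape reaching 12.
The next block forces some shape to 12, so 132 + 1 = 133.

133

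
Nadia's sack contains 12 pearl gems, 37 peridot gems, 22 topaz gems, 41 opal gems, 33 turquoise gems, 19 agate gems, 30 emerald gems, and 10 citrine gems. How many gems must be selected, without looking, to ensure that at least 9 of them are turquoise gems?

180

In the worst case for collecting turquoise gems, every non-turquoise gem comes out first.
There are 12 + 37 + 22 + 41 + 19 + 30 + 10 = 171 non-turquoise gems altogether.
After those, each further gem must be turquoise, so 171 + 9 = 180 draws guarantee 9 turquoise gems.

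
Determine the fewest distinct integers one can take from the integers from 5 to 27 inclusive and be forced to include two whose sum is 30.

14

A set avoiding the sum 30 can contain at most one of each pair {x, 30−x}, plus the 3 elements whose complement lies outside the range or equal to its own complement.
The integers 15, …, 27 (13 of them) are such a set: any two sum to at least 15+16 = 31 > 30.
By pigeonhole, any 14th integer completes one of the 10 pairs, so 14 choices force a sum of 30.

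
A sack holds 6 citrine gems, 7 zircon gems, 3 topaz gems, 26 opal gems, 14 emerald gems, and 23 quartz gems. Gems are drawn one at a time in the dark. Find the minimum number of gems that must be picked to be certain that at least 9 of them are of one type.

41

The 6 types are the holes; the gems drawn are the pigeons.
To avoid 9 of any one type, the worst case takes at most 8 of each type, or every gem of a type that has fewer than 8.
That gives 6 + 7 + 3 + 8 + 8 + 8 = 40 gems with no type reaching 9.
The next gem forces some type to 9, so 40 + 1 = 41.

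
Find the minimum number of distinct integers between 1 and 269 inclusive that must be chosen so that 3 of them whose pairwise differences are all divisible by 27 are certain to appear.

55

Integers whose pairwise differences are multiples of 27 are exactly those sharing a remainder mod 27. The 27 residue classes mod 27 are the pigeonholes.
With 54 integers one could put 2 in each residue class and have no class reach 3.
The 55th integer pushes some class to 3, so 27·2 + 1 = 55.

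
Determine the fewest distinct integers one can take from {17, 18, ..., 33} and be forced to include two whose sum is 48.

Group the elements by complementary pair {x, 48−x}: {17,31}, {18,30}, {19,29}, …, giving 7 two-element pairs, the single value 24 (it cannot pair with itself since the integers are distinct), and 2 integers whose partner 48−x falls outside [17,33].
Pigeonhole: treating each of those 10 groups as a pigeonhole, one can pick one integer per group — 10 integers — with no two summing to 48.
The 11th integer lands in an occupied pair, forcing a sum of 48.

11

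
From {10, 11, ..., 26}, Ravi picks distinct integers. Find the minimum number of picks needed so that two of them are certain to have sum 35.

10

A set avoiding the sum 35 can contain at most one of each pair {x, 35−x}, plus the 1 element whose complement lies outside the range.
The integers 18, …, 26 (9 of them) are such a set: any two sum to at least 18+19 = 37 > 35.
By the pigeonhole principle, any 10th integer completes one of the 8 pairs, so 10 choices force a sum of 35.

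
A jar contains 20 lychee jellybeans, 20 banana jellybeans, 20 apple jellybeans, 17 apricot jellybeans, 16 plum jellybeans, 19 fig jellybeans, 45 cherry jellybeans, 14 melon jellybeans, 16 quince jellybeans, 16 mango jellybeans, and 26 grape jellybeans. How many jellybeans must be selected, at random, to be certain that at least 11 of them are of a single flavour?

111

Pigeonhole: put each drawn jellybean into a box by flavour. The largest draw with every box below 11 takes min(count, 10) from each flavour.
Σ min(cᵢ, 10) = 10 + 10 + 10 + 10 + 10 + 10 + 10 + 10 + 10 + 10 + 10 = 110.
Draw number 110 + 1 = 111 must push one box to 11.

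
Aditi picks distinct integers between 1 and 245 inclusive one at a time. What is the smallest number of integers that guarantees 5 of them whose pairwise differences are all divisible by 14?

Integers whose pairwise differences are multiples of 14 are exactly those sharing a remainder mod 14. Pigeonhole: the 14 residue classes mod 14 are the pigeonholes.
With 56 integers one could put 4 in each residue class and have no class reach 5.
The 57th integer pushes some class to 5, so 14·4 + 1 = 57.

57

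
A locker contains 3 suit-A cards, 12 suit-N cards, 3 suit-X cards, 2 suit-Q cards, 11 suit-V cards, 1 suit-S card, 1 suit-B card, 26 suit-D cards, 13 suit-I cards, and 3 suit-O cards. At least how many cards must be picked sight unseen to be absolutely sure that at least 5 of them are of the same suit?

By the pigeonhole principle, the 10 suits are the holes; the cards drawn are the pigeons.
To avoid 5 of any one suit, the worst case takes at most 4 of each suit, or every card of a suit that has fewer than 4.
That gives 3 + 4 + 3 + 2 + 4 + 1 + 1 + 4 + 4 + 3 = 29 cards with no suit reaching 5.
The next card forces some suit to 5, so 29 + 1 = 30.

30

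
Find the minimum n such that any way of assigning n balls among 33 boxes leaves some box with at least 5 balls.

With 132 balls one could put exactly 4 in each of the 33 boxes, and no box would reach 5.
One more ball must land in a box that already has 4, giving it 5.
So 33 × 4 + 1 = 133 balls are required.

133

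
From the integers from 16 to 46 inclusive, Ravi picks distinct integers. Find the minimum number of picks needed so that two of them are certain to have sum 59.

Group the elements by complementary pair {x, 59−x}: {16,43}, {17,42}, {18,41}, …, giving 14 two-element pairs and 3 integers whose partner 59−x falls outside [16,46].
Treating each of those 17 groups as a pigeonhole, one can pick one integer per group — 17 integers — with no two summing to 59.
The 18th integer lands in an occupied pair, forcing a sum of 59.

18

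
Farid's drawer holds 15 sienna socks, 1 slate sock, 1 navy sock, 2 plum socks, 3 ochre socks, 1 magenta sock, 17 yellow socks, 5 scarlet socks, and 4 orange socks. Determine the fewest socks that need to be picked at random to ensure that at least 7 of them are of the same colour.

Pigeonhole: put each drawn sock into a box by colour. The largest draw with every box below 7 takes min(count, 6) from each colour; colours with fewer than 6 contribute all they have.
Σ min(cᵢ, 6) = 6 + 1 + 1 + 2 + 3 + 1 + 6 + 5 + 4 = 29.
Draw number 29 + 1 = 30 must push one box to 7.

30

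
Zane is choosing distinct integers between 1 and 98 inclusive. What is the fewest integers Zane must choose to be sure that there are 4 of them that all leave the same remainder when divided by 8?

25

The 8 residue classes mod 8 are the pigeonholes.
With 24 integers one could put 3 in each residue class and have no class reach 4.
The 25th integer pushes some class to 4, so 8·3 + 1 = 25.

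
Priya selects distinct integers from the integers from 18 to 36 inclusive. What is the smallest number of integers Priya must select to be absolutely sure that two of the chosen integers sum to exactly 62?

15

Group the elements by complementary pair {x, 62−x}: {26,36}, {27,35}, {28,34}, …, giving 5 two-element pairs, the single value 31 (it cannot pair with itself since the integers are distinct), and 8 integers whose partner 62−x falls outside [18,36].
Treating each of those 14 groups as a pigeonhole, one can pick one integer per group — 14 integers — with no two summing to 62.
The 15th integer lands in an occupied pair, forcing a sum of 62.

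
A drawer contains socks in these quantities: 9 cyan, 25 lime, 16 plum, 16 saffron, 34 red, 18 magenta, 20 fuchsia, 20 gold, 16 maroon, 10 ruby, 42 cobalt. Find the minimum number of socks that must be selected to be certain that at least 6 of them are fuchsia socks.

212

In the worst case for collecting fuchsia socks, every non-fuchsia sock comes out first.
There are 9 + 25 + 16 + 16 + 34 + 18 + 20 + 16 + 10 + 42 = 206 non-fuchsia socks altogether.
After those, each further sock must be fuchsia, so 206 + 6 = 212 draws guarantee 6 fuchsia socks.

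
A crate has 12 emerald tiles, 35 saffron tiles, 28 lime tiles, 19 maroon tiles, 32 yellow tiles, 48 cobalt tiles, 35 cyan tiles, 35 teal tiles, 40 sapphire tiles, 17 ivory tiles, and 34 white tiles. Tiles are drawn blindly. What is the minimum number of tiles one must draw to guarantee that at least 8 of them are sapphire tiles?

In the worst case for collecting sapphire tiles, every non-sapphire tile comes out first.
There are 12 + 35 + 28 + 19 + 32 + 48 + 35 + 35 + 17 + 34 = 295 non-sapphire tiles altogether.
After those, each further tile must be sapphire, so 295 + 8 = 303 draws guarantee 8 sapphire tiles.

303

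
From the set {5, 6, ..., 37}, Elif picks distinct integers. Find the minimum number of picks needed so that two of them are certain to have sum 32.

23

Two chosen integers sum to 32 exactly when both halves of some pair {x, 32−x} with 5 ≤ x ≤ 32−x ≤ 27 are chosen — 11 such pairs.
The remaining 11 elements (those with no distinct partner in range) can never complete a 32-sum, so the worst case takes all of them and one from each pair: 11 + 11 = 22.
By the pigeonhole principle, the 23rd integer has to be the second member of some pair, so 22 + 1 = 23.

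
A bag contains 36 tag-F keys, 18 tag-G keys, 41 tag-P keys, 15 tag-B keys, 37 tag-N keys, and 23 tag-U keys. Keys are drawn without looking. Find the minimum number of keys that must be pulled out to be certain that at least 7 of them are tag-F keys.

141

In the worst case for collecting tag-F keys, every non-tag-F key comes out first.
There are 18 + 41 + 15 + 37 + 23 = 134 non-tag-F keys altogether.
After those, each further key must be tag-F, so 134 + 7 = 141 draws guarantee 7 tag-F keys.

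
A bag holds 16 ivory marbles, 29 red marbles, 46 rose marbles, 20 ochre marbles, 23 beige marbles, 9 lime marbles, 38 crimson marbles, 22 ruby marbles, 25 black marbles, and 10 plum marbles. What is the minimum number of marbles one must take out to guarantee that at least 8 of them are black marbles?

221

In the worst case for collecting black marbles, every non-black marble comes out first.
There are 16 + 29 + 46 + 20 + 23 + 9 + 38 + 22 + 10 = 213 non-black marbles altogether.
After those, each further marble must be black, so 213 + 8 = 221 draws guarantee 8 black marbles.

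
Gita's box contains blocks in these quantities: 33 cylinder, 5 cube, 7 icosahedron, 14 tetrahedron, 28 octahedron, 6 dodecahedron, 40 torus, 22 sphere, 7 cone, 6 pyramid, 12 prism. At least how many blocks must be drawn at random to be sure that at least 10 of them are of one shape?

86

The 11 shapes are the holes; the blocks drawn are the pigeons.
To avoid 10 of any one shape, the worst case takes at most 9 of each shape, or every block of a shape that has fewer than 9.
That gives 9 + 5 + 7 + 9 + 9 + 6 + 9 + 9 + 7 + 6 + 9 = 85 blocks with no shape reaching 10.
The next block forces some shape to 10, so 85 + 1 = 86.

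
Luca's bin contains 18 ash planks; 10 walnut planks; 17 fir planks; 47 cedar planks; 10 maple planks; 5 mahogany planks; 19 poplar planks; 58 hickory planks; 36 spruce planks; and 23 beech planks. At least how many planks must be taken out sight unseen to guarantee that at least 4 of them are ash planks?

229

In the worst case for collecting ash planks, every non-ash plank comes out first.
There are 10 + 17 + 47 + 10 + 5 + 19 + 58 + 36 + 23 = 225 non-ash planks altogether.
After those, each further plank must be ash, so 225 + 4 = 229 draws guarantee 4 ash planks.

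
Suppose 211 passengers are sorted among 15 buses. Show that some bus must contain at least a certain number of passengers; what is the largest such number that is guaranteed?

15

By pigeonhole, the 15 buses are the holes and the 211 passengers are the pigeons.
If every bus held at most 14 passengers, the total would be at most 15 × 14 = 210, which is less than 211.
So some bus holds at least ⌈211/15⌉ = 15 passengers.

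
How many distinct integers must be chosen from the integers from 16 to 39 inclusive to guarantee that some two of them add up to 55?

Two chosen integers sum to 55 exactly when both halves of some pair {x, 55−x} with 16 ≤ x ≤ 55−x ≤ 39 are chosen — 12 such pairs.
Every element belongs to one of those pairs, so the worst case picks one from each: 12 integers.
Pigeonhole: the 13th integer has to be the second member of some pair, so 12 + 1 = 13.

13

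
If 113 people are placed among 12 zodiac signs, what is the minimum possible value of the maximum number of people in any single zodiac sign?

10

The 12 zodiac signs are the holes and the 113 people are the pigeons.
If every zodiac sign held at most 9 people, the total would be at most 12 × 9 = 108, which is less than 113.
So some zodiac sign holds at least ⌈113/12⌉ = 10 people.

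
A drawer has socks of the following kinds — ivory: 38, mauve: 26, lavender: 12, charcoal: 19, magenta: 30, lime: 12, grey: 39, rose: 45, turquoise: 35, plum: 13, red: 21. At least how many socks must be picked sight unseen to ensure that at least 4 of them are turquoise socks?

259

In the worst case for collecting turquoise socks, every non-turquoise sock comes out first.
There are 38 + 26 + 12 + 19 + 30 + 12 + 39 + 45 + 13 + 21 = 255 non-turquoise socks altogether.
After those, each further sock must be turquoise, so 255 + 4 = 259 draws guarantee 4 turquoise socks.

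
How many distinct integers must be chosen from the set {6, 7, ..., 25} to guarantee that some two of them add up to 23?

Two chosen integers sum to 23 exactly when both halves of some pair {x, 23−x} with 6 ≤ x ≤ 23−x ≤ 17 are chosen — 6 such pairs.
The remaining 8 elements (those with no distinct partner in range) can never complete a 23-sum, so the worst case takes all of them and one from each pair: 8 + 6 = 14.
By the pigeonhole principle, the 15th integer has to be the second member of some pair, so 14 + 1 = 15.

15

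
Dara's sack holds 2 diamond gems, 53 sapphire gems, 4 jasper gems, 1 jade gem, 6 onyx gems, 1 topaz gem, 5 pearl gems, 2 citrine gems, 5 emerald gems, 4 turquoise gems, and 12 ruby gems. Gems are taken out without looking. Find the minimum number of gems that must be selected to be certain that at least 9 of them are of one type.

An adversary could hand out at most 8 gems per type (9 types run out sooner): 2 + 8 + 4 + 1 + 6 + 1 + 5 + 2 + 5 + 4 + 8 = 46 gems and still no type has 9.
One more gem lands in a type already at 8, so 47 draws are enough and 46 are not.

47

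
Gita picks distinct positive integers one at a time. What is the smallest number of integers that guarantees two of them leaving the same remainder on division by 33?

By pigeonhole, the 33 residue classes mod 33 are the pigeonholes.
With 33 integers one could put 1 in each residue class and have no class reach 2.
The 34th integer pushes some class to 2, so 33·1 + 1 = 34.

34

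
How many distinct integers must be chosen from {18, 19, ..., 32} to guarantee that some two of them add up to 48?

10

A set avoiding the sum 48 can contain at most one of each pair {x, 48−x}, plus the 3 elements whose complement lies outside the range or equal to its own complement.
The integers 24, …, 32 (9 of them) are such a set: any two sum to at least 24+25 = 49 > 48.
Any 10th integer completes one of the 6 pairs, so 10 choices force a sum of 48.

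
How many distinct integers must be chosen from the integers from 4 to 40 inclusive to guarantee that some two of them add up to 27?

A set avoiding the sum 27 can contain at most one of each pair {x, 27−x}, plus the 17 elements whose complement lies outside the range.
The integers 14, …, 40 (27 of them) are such a set: any two sum to at least 14+15 = 29 > 27.
Pigeonhole: any 28th integer completes one of the 10 pairs, so 28 choices force a sum of 27.

28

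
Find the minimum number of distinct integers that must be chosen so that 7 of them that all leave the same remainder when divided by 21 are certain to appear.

127

Pigeonhole: the 21 residue classes mod 21 are the pigeonholes.
With 126 integers one could put 6 in each residue class and have no class reach 7.
The 127th integer pushes some class to 7, so 21·6 + 1 = 127.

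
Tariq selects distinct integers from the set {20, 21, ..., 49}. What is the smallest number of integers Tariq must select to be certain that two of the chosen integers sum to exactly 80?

Group the elements by complementary pair {x, 80−x}: {31,49}, {32,48}, {33,47}, …, giving 9 two-element pairs, the single value 40 (it cannot pair with itself since the integers are distinct), and 11 integers whose partner 80−x falls outside [20,49].
Pigeonhole: treating each of those 21 groups as a pigeonhole, one can pick one integer per group — 21 integers — with no two summing to 80.
The 22nd integer lands in an occupied pair, forcing a sum of 80.

22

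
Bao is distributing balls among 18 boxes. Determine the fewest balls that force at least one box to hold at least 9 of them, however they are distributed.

With 144 balls one could put exactly 8 in each of the 18 boxes, and no box would reach 9.
By the pigeonhole principle, one more ball must land in a box that already has 8, giving it 9.
So 18 × 8 + 1 = 145 balls are required.

145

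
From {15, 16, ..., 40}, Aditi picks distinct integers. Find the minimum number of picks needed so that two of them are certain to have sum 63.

Group the elements by complementary pair {x, 63−x}: {23,40}, {24,39}, {25,38}, …, giving 9 two-element pairs and 8 integers whose partner 63−x falls outside [15,40].
Pigeonhole: treating each of those 17 groups as a pigeonhole, one can pick one integer per group — 17 integers — with no two summing to 63.
The 18th integer lands in an occupied pair, forcing a sum of 63.

18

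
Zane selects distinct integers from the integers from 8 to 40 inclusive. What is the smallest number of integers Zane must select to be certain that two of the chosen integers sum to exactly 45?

Two chosen integers sum to 45 exactly when both halves of some pair {x, 45−x} with 8 ≤ x ≤ 45−x ≤ 37 are chosen — 15 such pairs.
The remaining 3 elements (those with no distinct partner in range) can never complete a 45-sum, so the worst case takes all of them and one from each pair: 3 + 15 = 18.
Pigeonhole: the 19th integer has to be the second member of some pair, so 18 + 1 = 19.

19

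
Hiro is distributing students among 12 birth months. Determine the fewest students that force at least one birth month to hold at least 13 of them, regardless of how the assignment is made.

145

With 144 students one could put exactly 12 in each of the 12 birth months, and no birth month would reach 13.
One more student must land in a birth month that already has 12, giving it 13.
So 12 × 12 + 1 = 145 students are required.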